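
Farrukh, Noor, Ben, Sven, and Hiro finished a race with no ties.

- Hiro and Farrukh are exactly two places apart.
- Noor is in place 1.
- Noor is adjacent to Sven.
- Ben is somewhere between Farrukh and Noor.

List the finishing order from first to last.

Noor, Sven, Hiro, Ben, Farrukh

From clues 1–2: Noor → place 1.
From clues 1–3: Sven → place 2, Ben → place 4.
From clues 1–4: Hiro → place 3, Farrukh → place 5.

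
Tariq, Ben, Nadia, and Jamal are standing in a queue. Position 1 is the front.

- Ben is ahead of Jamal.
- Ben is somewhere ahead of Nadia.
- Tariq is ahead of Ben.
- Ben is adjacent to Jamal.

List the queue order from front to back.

Tariq, Ben, Jamal, Nadia

From clue 1: Ben is in {1,2,3}.
From clues 1–2: Ben is in {1,2}.
From clues 1–3: Tariq → position 1, Ben → position 2.
From clues 1–4: Jamal → position 3, Nadia → position 4.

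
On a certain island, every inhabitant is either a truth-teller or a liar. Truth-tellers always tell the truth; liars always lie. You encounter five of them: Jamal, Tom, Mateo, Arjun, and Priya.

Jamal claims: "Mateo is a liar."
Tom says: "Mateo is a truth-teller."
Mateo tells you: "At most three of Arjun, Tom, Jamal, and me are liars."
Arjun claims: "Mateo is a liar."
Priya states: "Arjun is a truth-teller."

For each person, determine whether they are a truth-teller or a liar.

Jamal: liar, Tom: truth-teller, Mateo: truth-teller, Arjun: liar, Priya: liar

Consider Jamal. Suppose Jamal is a truth-teller.
Then no assignment of the remaining roles makes every statement match its speaker's type — contradiction.
So Jamal is a liar.
Consider Tom. Suppose Tom is a liar.
Then no assignment of the remaining roles makes every statement match its speaker's type — contradiction.
So Tom is a truth-teller.
With that fixed, Mateo's statement is true, so Mateo is a truth-teller.
With that fixed, Arjun's statement is false, so Arjun is a liar.
With that fixed, Priya's statement is false, so Priya is a liar.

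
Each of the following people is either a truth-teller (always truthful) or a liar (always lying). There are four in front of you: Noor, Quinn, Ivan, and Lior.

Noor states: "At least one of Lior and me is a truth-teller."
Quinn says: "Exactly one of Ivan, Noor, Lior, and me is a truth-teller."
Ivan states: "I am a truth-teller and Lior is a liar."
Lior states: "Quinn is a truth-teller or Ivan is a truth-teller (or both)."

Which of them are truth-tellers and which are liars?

Noor: liar, Quinn: liar, Ivan: liar, Lior: liar

Consider Noor. Suppose Noor is a truth-teller.
Then no assignment of the remaining roles makes every statement match its speaker's type — contradiction.
So Noor is a liar.
Consider Quinn. Suppose Quinn is a truth-teller.
Then no assignment of the remaining roles makes every statement match its speaker's type — contradiction.
So Quinn is a liar.
Consider Ivan. Suppose Ivan is a truth-teller.
Then no assignment of the remaining roles makes every statement match its speaker's type — contradiction.
So Ivan is a liar.
With that fixed, Lior's statement is false, so Lior is a liar.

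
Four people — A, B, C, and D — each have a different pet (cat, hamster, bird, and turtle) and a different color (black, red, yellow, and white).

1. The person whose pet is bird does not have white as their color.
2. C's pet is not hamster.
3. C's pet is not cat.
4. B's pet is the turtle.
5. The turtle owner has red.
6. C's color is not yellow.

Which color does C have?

With clues 1–4, white is impossible for C's color.
With clues 1–5, red is impossible for C's color.
With clues 1–6, yellow is impossible for C's color.
That leaves black.

black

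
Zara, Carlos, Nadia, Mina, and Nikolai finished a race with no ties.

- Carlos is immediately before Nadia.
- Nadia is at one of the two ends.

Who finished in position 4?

With clues 1–2, Mina, Nadia, Nikolai, and Zara are ruled out for place 4.
So place 4 is Carlos.

Carlos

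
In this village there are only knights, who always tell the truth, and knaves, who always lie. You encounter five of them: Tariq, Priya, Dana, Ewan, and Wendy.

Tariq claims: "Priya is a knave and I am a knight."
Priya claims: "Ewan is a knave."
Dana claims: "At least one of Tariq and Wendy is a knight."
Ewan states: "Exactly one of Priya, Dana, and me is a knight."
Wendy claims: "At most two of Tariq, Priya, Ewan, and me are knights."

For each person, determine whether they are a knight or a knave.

Consider Tariq. Suppose Tariq is a knight.
Then no assignment of the remaining roles makes every statement match its speaker's type — contradiction.
So Tariq is a knave.
Consider Priya. Suppose Priya is a knave.
Then no assignment of the remaining roles makes every statement match its speaker's type — contradiction.
So Priya is a knight.
Consider Dana. Suppose Dana is a knave.
Then whichever role Ewan has, Ewan's statement has the wrong truth value — contradiction.
So Dana is a knight.
With that fixed, Ewan's statement is false, so Ewan is a knave.
With that fixed, Wendy's statement is true, so Wendy is a knight.

Tariq: knave, Priya: knight, Dana: knight, Ewan: knave, Wendy: knight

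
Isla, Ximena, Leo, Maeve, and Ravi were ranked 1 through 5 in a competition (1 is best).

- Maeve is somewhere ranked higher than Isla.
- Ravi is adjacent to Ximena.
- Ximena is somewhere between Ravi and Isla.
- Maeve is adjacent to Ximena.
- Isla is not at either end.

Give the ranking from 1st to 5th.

From clue 1: Isla is in {2,3,4,5}.
From clues 1–3: Ximena is in {2,3,4}.
From clues 1–4: Isla is in {4,5}.
From clues 1–5: Ravi → rank 1, Ximena → rank 2, Maeve → rank 3, Isla → rank 4, Leo → rank 5.

Ravi, Ximena, Maeve, Isla, Leo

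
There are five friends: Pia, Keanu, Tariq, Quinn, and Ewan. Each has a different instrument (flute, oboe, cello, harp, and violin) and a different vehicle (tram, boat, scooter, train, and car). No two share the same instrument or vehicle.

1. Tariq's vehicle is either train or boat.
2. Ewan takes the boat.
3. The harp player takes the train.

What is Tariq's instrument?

harp

With clues 1–3, cello, flute, oboe, and violin are impossible for Tariq's instrument.
That leaves harp.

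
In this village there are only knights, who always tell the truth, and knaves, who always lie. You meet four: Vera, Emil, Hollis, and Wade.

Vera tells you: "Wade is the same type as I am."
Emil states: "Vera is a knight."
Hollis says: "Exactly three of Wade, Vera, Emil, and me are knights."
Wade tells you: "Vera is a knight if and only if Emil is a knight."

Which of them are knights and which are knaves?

Vera: knave, Emil: knave, Hollis: knave, Wade: knight

Consider Vera. Suppose Vera is a knight.
Then no assignment of the remaining roles makes every statement match its speaker's type — contradiction.
So Vera is a knave.
With that fixed, Emil's statement is false, so Emil is a knave.
With that fixed, Hollis's statement is false, so Hollis is a knave.
With that fixed, Wade's statement is true, so Wade is a knight.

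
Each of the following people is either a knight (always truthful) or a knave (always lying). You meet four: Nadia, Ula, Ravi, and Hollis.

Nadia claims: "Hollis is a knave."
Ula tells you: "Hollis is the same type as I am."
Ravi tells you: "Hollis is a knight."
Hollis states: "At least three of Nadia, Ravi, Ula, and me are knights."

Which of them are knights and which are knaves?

Consider Nadia. Suppose Nadia is a knight.
Then no assignment of the remaining roles makes every statement match its speaker's type — contradiction.
So Nadia is a knave.
Consider Ula. Suppose Ula is a knave.
Then no assignment of the remaining roles makes every statement match its speaker's type — contradiction.
So Ula is a knight.
Consider Ravi. Suppose Ravi is a knave.
Then no assignment of the remaining roles makes every statement match its speaker's type — contradiction.
So Ravi is a knight.
Consider Hollis. Suppose Hollis is a knave.
Then Nadia's statement comes out true, contradicting Nadia being a knave.
So Hollis is a knight.

Nadia: knave, Ula: knight, Ravi: knight, Hollis: knight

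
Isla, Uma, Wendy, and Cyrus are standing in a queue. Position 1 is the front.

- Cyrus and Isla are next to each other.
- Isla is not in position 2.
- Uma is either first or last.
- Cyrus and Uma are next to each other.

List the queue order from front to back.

From clues 1–2: Isla is in {1,3,4}.
From clues 1–3: Uma is in {1,4}.
From clues 1–4: Uma → position 1, Cyrus → position 2, Isla → position 3, Wendy → position 4.

Uma, Cyrus, Isla, Wendy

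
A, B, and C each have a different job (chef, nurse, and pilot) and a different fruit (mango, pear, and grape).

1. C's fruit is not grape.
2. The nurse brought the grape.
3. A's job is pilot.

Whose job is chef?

With clues 1–3, A and B are impossible for the one with job chef.
That leaves C.

C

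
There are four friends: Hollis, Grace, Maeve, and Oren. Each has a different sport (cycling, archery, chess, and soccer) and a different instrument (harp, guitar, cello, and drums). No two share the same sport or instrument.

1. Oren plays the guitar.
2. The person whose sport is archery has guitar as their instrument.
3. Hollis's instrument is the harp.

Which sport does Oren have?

With clues 1–2, chess, cycling, and soccer are impossible for Oren's sport.
That leaves archery.

archery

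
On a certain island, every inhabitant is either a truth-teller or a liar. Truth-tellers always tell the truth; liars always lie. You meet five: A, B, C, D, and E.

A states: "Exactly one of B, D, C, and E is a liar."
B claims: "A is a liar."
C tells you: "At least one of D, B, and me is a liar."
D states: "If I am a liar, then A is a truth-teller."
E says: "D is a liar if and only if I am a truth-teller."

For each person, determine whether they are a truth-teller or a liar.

A: liar, B: truth-teller, C: truth-teller, D: liar, E: liar

Consider A. Suppose A is a truth-teller.
Then no assignment of the remaining roles makes every statement match its speaker's type — contradiction.
So A is a liar.
With that fixed, B's statement is true, so B is a truth-teller.
Consider C. Suppose C is a liar.
Then C's own statement would have to be false, but it can't be — contradiction.
So C is a truth-teller.
Consider D. Suppose D is a truth-teller.
Then C's statement comes out false, contradicting C being a truth-teller.
So D is a liar.
Consider E. Suppose E is a truth-teller.
Then A's statement comes out true, contradicting A being a liar.
So E is a liar.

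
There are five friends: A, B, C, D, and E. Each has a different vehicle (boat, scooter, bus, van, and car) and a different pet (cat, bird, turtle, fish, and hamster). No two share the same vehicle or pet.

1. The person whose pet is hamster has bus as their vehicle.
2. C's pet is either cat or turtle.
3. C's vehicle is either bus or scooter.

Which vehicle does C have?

With clues 1–2, bus is impossible for C's vehicle.
With clues 1–3, boat, car, and van are impossible for C's vehicle.
That leaves scooter.

scooter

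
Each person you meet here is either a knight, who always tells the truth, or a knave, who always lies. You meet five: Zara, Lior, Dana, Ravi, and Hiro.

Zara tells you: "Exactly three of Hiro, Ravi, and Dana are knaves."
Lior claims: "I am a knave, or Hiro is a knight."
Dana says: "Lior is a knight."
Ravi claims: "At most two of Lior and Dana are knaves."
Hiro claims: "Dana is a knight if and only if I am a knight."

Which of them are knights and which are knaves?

Regardless of anyone's role, Ravi's statement is true, so Ravi is a knight.
With that fixed, Zara's statement is false, so Zara is a knave.
Consider Lior. Suppose Lior is a knave.
Then Lior's own statement would have to be false, but it can't be — contradiction.
So Lior is a knight.
With that fixed, Dana's statement is true, so Dana is a knight.
Consider Hiro. Suppose Hiro is a knave.
Then Lior's statement comes out false, contradicting Lior being a knight.
So Hiro is a knight.

Zara: knave, Lior: knight, Dana: knight, Ravi: knight, Hiro: knight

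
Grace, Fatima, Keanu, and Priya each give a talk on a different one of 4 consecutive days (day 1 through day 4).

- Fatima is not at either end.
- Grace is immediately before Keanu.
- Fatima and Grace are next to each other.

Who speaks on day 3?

Grace

With clues 1–2, Keanu and Priya are ruled out for day 3.
With clues 1–3, Fatima is ruled out for day 3.
So day 3 is Grace.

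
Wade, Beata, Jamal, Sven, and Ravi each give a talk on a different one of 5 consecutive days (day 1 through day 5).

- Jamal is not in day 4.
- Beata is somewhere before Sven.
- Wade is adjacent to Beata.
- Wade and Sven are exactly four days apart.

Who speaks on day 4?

With clue 1, Jamal is ruled out for day 4.
With clues 1–4, Beata, Sven, and Wade are ruled out for day 4.
So day 4 is Ravi.

Ravi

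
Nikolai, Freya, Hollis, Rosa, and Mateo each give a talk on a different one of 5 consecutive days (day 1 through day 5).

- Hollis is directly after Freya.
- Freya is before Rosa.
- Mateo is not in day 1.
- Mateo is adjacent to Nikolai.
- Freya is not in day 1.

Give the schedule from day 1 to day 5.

Nikolai, Mateo, Freya, Hollis, Rosa

From clue 1: Freya is in {1,2,3,4}.
From clues 1–2: Freya is in {1,2,3}.
From clues 1–4: Freya is in {1,3}.
From clues 1–5: Nikolai → day 1, Mateo → day 2, Freya → day 3, Hollis → day 4, Rosa → day 5.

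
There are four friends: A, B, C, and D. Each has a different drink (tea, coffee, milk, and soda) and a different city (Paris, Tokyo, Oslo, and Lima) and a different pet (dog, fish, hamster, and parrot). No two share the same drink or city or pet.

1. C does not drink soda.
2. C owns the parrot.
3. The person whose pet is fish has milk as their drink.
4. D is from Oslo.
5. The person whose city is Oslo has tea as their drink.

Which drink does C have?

Clue 1 rules out soda for C's drink.
With clues 1–3, milk is impossible for C's drink.
With clues 1–5, tea is impossible for C's drink.
That leaves coffee.

coffee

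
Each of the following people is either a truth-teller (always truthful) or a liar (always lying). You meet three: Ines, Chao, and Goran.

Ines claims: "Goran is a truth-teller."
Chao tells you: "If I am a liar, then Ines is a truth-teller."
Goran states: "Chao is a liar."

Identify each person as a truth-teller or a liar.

Ines: liar, Chao: truth-teller, Goran: liar

Consider Ines. Suppose Ines is a truth-teller.
Then no assignment of the remaining roles makes every statement match its speaker's type — contradiction.
So Ines is a liar.
Consider Chao. Suppose Chao is a liar.
Then no assignment of the remaining roles makes every statement match its speaker's type — contradiction.
So Chao is a truth-teller.
With that fixed, Goran's statement is false, so Goran is a liar.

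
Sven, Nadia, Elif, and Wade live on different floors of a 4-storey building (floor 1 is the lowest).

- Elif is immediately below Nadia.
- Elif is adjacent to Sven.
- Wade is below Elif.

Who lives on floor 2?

Sven

With clues 1–2, Nadia and Wade are ruled out for floor 2.
With clues 1–3, Elif is ruled out for floor 2.
So floor 2 is Sven.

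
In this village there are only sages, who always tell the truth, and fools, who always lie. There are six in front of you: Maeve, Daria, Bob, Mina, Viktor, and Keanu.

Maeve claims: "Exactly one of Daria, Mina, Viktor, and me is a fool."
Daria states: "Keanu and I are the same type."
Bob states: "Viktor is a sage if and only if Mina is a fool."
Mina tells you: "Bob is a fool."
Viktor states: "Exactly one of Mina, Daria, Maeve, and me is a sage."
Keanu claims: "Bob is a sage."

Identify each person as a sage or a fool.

Maeve: fool, Daria: fool, Bob: sage, Mina: fool, Viktor: sage, Keanu: sage

Consider Maeve. Suppose Maeve is a sage.
Then no assignment of the remaining roles makes every statement match its speaker's type — contradiction.
So Maeve is a fool.
Consider Daria. Suppose Daria is a sage.
Then no assignment of the remaining roles makes every statement match its speaker's type — contradiction.
So Daria is a fool.
Consider Bob. Suppose Bob is a fool.
Then no assignment of the remaining roles makes every statement match its speaker's type — contradiction.
So Bob is a sage.
With that fixed, Mina's statement is false, so Mina is a fool.
With that fixed, Keanu's statement is true, so Keanu is a sage.
Consider Viktor. Suppose Viktor is a fool.
Then Bob's statement comes out false, contradicting Bob being a sage.
So Viktor is a sage.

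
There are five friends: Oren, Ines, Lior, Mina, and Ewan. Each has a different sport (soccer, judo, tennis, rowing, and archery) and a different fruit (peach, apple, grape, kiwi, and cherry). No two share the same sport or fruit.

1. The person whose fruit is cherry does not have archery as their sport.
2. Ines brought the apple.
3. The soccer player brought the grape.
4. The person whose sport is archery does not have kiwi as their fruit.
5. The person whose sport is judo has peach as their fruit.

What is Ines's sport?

archery

With clues 1–3, soccer is impossible for Ines's sport.
With clues 1–5, judo, rowing, and tennis are impossible for Ines's sport.
That leaves archery.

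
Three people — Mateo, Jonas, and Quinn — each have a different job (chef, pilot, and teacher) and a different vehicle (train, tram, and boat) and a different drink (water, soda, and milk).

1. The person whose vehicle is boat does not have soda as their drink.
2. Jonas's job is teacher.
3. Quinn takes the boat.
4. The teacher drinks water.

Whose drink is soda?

Mateo

With clues 1–3, Quinn is impossible for the one with drink soda.
With clues 1–4, Jonas is impossible for the one with drink soda.
That leaves Mateo.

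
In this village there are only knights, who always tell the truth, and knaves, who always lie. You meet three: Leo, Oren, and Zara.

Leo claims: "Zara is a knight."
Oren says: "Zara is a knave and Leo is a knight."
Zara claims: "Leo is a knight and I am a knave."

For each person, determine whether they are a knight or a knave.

Consider Leo. Suppose Leo is a knight.
Then whichever role Zara has, Zara's statement has the wrong truth value — contradiction.
So Leo is a knave.
With that fixed, Oren's statement is false, so Oren is a knave.
With that fixed, Zara's statement is false, so Zara is a knave.

Leo: knave, Oren: knave, Zara: knave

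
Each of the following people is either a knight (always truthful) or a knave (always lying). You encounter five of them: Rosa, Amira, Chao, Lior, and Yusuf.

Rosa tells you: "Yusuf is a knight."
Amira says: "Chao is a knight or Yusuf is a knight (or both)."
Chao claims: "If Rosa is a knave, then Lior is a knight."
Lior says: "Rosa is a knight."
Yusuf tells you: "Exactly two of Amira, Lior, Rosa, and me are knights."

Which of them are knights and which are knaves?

Consider Rosa. Suppose Rosa is a knight.
Then no assignment of the remaining roles makes every statement match its speaker's type — contradiction.
So Rosa is a knave.
With that fixed, Lior's statement is false, so Lior is a knave.
With that fixed, Chao's statement is false, so Chao is a knave.
Consider Amira. Suppose Amira is a knight.
Then no assignment of the remaining roles makes every statement match its speaker's type — contradiction.
So Amira is a knave.
With that fixed, Yusuf's statement is false, so Yusuf is a knave.

Rosa: knave, Amira: knave, Chao: knave, Lior: knave, Yusuf: knave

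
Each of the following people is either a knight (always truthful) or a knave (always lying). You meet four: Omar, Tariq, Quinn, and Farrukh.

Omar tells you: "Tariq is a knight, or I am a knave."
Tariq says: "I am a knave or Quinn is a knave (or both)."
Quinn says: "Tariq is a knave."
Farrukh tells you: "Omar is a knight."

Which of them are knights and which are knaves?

Consider Omar. Suppose Omar is a knave.
Then Omar's own statement would have to be false, but it can't be — contradiction.
So Omar is a knight.
With that fixed, Farrukh's statement is true, so Farrukh is a knight.
Consider Tariq. Suppose Tariq is a knave.
Then Omar's statement comes out false, contradicting Omar being a knight.
So Tariq is a knight.
With that fixed, Quinn's statement is false, so Quinn is a knave.

Omar: knight, Tariq: knight, Quinn: knave, Farrukh: knight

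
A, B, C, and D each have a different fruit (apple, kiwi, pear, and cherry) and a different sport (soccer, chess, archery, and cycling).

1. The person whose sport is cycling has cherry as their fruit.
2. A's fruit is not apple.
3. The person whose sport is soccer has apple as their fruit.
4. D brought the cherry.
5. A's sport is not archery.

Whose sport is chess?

A

With clues 1–4, D is impossible for the one with sport chess.
With clues 1–5, B and C are impossible for the one with sport chess.
That leaves A.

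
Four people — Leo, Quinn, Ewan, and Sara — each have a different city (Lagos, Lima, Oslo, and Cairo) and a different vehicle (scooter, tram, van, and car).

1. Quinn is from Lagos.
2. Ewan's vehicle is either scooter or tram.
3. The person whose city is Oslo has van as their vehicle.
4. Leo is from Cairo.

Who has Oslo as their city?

Sara

Clue 1 rules out Quinn for the one with city Oslo.
With clues 1–3, Ewan is impossible for the one with city Oslo.
With clues 1–4, Leo is impossible for the one with city Oslo.
That leaves Sara.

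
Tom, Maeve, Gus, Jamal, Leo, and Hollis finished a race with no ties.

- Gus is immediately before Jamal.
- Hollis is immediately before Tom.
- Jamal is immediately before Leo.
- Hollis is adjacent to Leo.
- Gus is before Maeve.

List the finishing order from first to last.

Gus, Jamal, Leo, Hollis, Tom, Maeve

From clue 1: Gus is in {1,2,3,4,5}.
From clues 1–2: Tom is in {2,3,4,5,6}.
From clues 1–3: Tom is in {2,3,5,6}.
From clues 1–4: Tom is in {5,6}.
From clues 1–5: Gus → place 1, Jamal → place 2, Leo → place 3, Hollis → place 4, Tom → place 5, Maeve → place 6.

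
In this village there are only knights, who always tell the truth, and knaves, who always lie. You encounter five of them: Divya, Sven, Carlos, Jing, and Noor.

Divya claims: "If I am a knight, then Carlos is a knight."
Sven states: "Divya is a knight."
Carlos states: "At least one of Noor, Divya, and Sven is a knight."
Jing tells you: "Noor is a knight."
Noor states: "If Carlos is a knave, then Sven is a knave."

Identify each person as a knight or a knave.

Consider Divya. Suppose Divya is a knave.
Then Divya's own statement would have to be false, but it can't be — contradiction.
So Divya is a knight.
With that fixed, Sven's statement is true, so Sven is a knight.
With that fixed, Carlos's statement is true, so Carlos is a knight.
With that fixed, Noor's statement is true, so Noor is a knight.
With that fixed, Jing's statement is true, so Jing is a knight.

Divya: knight, Sven: knight, Carlos: knight, Jing: knight, Noor: knight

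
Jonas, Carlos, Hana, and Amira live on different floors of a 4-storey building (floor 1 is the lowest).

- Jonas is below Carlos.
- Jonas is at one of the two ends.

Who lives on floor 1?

With clue 1, Carlos is ruled out for floor 1.
With clues 1–2, Amira and Hana are ruled out for floor 1.
So floor 1 is Jonas.

Jonas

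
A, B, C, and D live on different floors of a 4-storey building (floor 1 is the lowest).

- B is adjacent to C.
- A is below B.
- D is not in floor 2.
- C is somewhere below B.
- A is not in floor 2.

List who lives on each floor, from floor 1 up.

A, C, B, D

From clues 1–2: A is in {1,2}.
From clues 1–5: A → floor 1, C → floor 2, B → floor 3, D → floor 4.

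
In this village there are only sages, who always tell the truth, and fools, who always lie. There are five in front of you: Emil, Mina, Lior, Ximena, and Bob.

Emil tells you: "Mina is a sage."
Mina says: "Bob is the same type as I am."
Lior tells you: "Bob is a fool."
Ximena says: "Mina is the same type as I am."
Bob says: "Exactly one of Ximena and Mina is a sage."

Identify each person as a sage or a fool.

Emil: sage, Mina: sage, Lior: fool, Ximena: fool, Bob: sage

Consider Emil. Suppose Emil is a fool.
Then no assignment of the remaining roles makes every statement match its speaker's type — contradiction.
So Emil is a sage.
Consider Mina. Suppose Mina is a fool.
Then Emil's statement comes out false, contradicting Emil being a sage.
So Mina is a sage.
Consider Lior. Suppose Lior is a sage.
Then no assignment of the remaining roles makes every statement match its speaker's type — contradiction.
So Lior is a fool.
Consider Ximena. Suppose Ximena is a sage.
Then no assignment of the remaining roles makes every statement match its speaker's type — contradiction.
So Ximena is a fool.
With that fixed, Bob's statement is true, so Bob is a sage.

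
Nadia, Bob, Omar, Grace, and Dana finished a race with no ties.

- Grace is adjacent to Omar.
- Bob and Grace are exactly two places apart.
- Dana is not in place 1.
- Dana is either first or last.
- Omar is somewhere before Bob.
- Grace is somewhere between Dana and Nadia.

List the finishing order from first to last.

From clues 1–3: Dana is in {2,3,4,5}.
From clues 1–4: Dana → place 5.
From clues 1–5: Bob is in {3,4}.
From clues 1–6: Nadia → place 1, Grace → place 2, Omar → place 3, Bob → place 4.

Nadia, Grace, Omar, Bob, Dana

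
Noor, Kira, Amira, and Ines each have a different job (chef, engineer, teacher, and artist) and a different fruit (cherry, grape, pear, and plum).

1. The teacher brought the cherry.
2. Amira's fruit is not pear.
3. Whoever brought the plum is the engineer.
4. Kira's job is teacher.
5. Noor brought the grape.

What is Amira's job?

engineer

With clues 1–4, teacher is impossible for Amira's job.
With clues 1–5, artist and chef are impossible for Amira's job.
That leaves engineer.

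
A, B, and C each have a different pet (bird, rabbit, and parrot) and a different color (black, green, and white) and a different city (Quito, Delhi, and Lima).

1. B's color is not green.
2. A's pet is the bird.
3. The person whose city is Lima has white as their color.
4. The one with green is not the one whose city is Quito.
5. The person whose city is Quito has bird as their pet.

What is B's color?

white

Clue 1 rules out green for B's color.
With clues 1–5, black is impossible for B's color.
That leaves white.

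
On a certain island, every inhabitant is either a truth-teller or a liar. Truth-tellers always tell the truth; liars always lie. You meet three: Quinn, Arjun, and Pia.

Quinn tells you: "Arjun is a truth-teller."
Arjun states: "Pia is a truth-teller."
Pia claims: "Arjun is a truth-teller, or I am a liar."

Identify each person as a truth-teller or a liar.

Consider Quinn. Suppose Quinn is a liar.
Then no assignment of the remaining roles makes every statement match its speaker's type — contradiction.
So Quinn is a truth-teller.
Consider Arjun. Suppose Arjun is a liar.
Then Quinn's statement comes out false, contradicting Quinn being a truth-teller.
So Arjun is a truth-teller.
With that fixed, Pia's statement is true, so Pia is a truth-teller.

Quinn: truth-teller, Arjun: truth-teller, Pia: truth-teller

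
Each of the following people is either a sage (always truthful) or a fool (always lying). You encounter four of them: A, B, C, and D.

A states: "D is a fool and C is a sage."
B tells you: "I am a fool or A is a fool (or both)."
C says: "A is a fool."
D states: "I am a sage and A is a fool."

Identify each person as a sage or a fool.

A: fool, B: sage, C: sage, D: sage

Consider A. Suppose A is a sage.
Then whichever role B has, B's statement has the wrong truth value — contradiction.
So A is a fool.
With that fixed, B's statement is true, so B is a sage.
With that fixed, C's statement is true, so C is a sage.
Consider D. Suppose D is a fool.
Then A's statement comes out true, contradicting A being a fool.
So D is a sage.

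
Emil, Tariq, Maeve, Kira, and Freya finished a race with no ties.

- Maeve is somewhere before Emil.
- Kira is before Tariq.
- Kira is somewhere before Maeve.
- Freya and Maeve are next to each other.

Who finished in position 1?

Kira

With clue 1, Emil is ruled out for place 1.
With clues 1–2, Tariq is ruled out for place 1.
With clues 1–3, Maeve is ruled out for place 1.
With clues 1–4, Freya is ruled out for place 1.
So place 1 is Kira.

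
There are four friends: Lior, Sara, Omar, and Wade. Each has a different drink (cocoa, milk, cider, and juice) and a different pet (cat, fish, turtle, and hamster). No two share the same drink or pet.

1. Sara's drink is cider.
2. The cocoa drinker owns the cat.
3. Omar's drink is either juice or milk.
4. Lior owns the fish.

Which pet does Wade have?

With clues 1–4, fish, hamster, and turtle are impossible for Wade's pet.
That leaves cat.

cat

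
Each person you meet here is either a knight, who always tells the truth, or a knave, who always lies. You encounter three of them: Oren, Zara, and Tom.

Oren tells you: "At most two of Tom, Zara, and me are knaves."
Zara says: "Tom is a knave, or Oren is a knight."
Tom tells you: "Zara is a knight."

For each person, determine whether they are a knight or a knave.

Oren: knight, Zara: knight, Tom: knight

Consider Oren. Suppose Oren is a knave.
Then no assignment of the remaining roles makes every statement match its speaker's type — contradiction.
So Oren is a knight.
With that fixed, Zara's statement is true, so Zara is a knight.
With that fixed, Tom's statement is true, so Tom is a knight.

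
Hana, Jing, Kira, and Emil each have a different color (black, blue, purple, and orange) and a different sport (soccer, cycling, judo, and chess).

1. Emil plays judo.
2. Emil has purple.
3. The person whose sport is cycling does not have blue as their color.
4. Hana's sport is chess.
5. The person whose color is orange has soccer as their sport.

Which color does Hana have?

With clues 1–2, purple is impossible for Hana's color.
With clues 1–5, black and orange are impossible for Hana's color.
That leaves blue.

blue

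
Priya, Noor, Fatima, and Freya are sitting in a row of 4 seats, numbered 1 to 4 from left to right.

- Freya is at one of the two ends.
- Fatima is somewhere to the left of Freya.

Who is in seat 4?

Freya

With clues 1–2, Fatima, Noor, and Priya are ruled out for seat 4.
So seat 4 is Freya.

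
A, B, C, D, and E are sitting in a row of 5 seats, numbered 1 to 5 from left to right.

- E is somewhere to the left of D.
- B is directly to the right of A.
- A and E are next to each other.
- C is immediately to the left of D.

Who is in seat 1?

E

With clue 1, D is ruled out for seat 1.
With clues 1–2, B is ruled out for seat 1.
With clues 1–3, A is ruled out for seat 1.
With clues 1–4, C is ruled out for seat 1.
So seat 1 is E.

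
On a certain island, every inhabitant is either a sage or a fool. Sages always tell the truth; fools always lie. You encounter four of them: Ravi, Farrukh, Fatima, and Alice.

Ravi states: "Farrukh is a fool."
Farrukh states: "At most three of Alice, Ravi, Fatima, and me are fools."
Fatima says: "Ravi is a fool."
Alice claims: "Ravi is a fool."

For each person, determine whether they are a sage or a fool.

Ravi: fool, Farrukh: sage, Fatima: sage, Alice: sage

Consider Ravi. Suppose Ravi is a sage.
Then no assignment of the remaining roles makes every statement match its speaker's type — contradiction.
So Ravi is a fool.
With that fixed, Fatima's statement is true, so Fatima is a sage.
With that fixed, Alice's statement is true, so Alice is a sage.
With that fixed, Farrukh's statement is true, so Farrukh is a sage.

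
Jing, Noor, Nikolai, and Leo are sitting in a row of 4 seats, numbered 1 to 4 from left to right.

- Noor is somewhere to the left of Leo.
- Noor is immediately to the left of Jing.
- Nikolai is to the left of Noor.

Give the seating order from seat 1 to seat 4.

From clue 1: Noor is in {1,2,3}.
From clues 1–2: Jing is in {2,3}.
From clues 1–3: Nikolai → seat 1, Noor → seat 2, Jing → seat 3, Leo → seat 4.

Nikolai, Noor, Jing, Leo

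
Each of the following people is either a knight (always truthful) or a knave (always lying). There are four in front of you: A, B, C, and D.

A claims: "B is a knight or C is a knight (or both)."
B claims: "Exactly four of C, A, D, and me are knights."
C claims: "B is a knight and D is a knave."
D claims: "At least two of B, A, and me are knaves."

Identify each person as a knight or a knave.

A: knave, B: knave, C: knave, D: knight

Consider A. Suppose A is a knight.
Then no assignment of the remaining roles makes every statement match its speaker's type — contradiction.
So A is a knave.
With that fixed, B's statement is false, so B is a knave.
With that fixed, C's statement is false, so C is a knave.
With that fixed, D's statement is true, so D is a knight.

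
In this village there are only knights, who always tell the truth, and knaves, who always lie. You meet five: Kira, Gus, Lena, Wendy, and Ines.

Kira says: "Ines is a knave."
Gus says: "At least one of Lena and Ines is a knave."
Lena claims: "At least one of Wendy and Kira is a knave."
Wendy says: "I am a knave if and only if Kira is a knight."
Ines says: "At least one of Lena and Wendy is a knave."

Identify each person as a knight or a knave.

Consider Kira. Suppose Kira is a knight.
Then whichever role Wendy has, Wendy's statement has the wrong truth value — contradiction.
So Kira is a knave.
With that fixed, Lena's statement is true, so Lena is a knight.
Consider Gus. Suppose Gus is a knight.
Then no assignment of the remaining roles makes every statement match its speaker's type — contradiction.
So Gus is a knave.
Consider Wendy. Suppose Wendy is a knight.
Then no assignment of the remaining roles makes every statement match its speaker's type — contradiction.
So Wendy is a knave.
With that fixed, Ines's statement is true, so Ines is a knight.

Kira: knave, Gus: knave, Lena: knight, Wendy: knave, Ines: knight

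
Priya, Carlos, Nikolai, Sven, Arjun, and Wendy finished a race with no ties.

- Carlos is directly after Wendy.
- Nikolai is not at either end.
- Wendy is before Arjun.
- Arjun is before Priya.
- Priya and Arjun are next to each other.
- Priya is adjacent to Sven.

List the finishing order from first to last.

Wendy, Carlos, Nikolai, Arjun, Priya, Sven

From clue 1: Carlos is in {2,3,4,5,6}.
From clues 1–2: Nikolai is in {2,3,4,5}.
From clues 1–3: Carlos is in {2,3,4,5}.
From clues 1–4: Priya is in {4,5,6}.
From clues 1–6: Wendy → place 1, Carlos → place 2, Nikolai → place 3, Arjun → place 4, Priya → place 5, Sven → place 6.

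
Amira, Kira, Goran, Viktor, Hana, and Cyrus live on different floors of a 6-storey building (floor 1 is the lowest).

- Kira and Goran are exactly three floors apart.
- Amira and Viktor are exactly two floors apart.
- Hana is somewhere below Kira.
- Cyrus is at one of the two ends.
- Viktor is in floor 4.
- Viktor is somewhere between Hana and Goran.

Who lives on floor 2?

With clues 1–3, Cyrus is ruled out for floor 2.
With clues 1–4, Kira is ruled out for floor 2.
With clues 1–5, Hana and Viktor are ruled out for floor 2.
With clues 1–6, Goran is ruled out for floor 2.
So floor 2 is Amira.

Amira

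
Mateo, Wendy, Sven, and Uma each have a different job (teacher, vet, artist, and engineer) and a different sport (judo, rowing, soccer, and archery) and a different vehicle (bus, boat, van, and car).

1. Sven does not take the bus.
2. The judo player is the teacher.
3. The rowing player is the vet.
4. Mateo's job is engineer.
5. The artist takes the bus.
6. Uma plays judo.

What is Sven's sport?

rowing

With clues 1–5, archery and soccer are impossible for Sven's sport.
With clues 1–6, judo is impossible for Sven's sport.
That leaves rowing.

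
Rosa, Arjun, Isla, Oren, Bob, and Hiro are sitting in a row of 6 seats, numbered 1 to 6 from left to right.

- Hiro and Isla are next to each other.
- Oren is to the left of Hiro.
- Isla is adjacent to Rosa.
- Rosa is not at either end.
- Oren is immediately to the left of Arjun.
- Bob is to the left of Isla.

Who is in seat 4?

Rosa

With clues 1–3, Arjun, Bob, and Oren are ruled out for seat 4.
With clues 1–5, Hiro is ruled out for seat 4.
With clues 1–6, Isla is ruled out for seat 4.
So seat 4 is Rosa.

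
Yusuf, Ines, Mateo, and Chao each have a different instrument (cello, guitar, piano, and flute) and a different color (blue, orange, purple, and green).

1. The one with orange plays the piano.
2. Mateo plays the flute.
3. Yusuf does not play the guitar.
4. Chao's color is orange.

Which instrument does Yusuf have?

cello

With clues 1–2, flute is impossible for Yusuf's instrument.
With clues 1–3, guitar is impossible for Yusuf's instrument.
With clues 1–4, piano is impossible for Yusuf's instrument.
That leaves cello.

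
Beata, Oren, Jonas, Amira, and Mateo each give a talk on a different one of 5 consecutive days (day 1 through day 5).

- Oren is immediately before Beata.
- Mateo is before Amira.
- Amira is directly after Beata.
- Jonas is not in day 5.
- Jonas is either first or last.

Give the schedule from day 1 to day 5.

From clue 1: Beata is in {2,3,4,5}.
From clues 1–3: Beata is in {3,4}.
From clues 1–4: Oren → day 3, Beata → day 4, Amira → day 5.
From clues 1–5: Jonas → day 1, Mateo → day 2.

Jonas, Mateo, Oren, Beata, Amira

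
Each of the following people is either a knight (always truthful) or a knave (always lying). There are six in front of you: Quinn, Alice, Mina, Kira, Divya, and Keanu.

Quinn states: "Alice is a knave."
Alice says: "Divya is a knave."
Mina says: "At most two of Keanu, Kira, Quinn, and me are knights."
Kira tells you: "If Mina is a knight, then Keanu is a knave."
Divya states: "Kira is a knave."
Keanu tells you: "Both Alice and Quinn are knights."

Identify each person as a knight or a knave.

Quinn: knave, Alice: knight, Mina: knight, Kira: knight, Divya: knave, Keanu: knave

Consider Quinn. Suppose Quinn is a knight.
Then no assignment of the remaining roles makes every statement match its speaker's type — contradiction.
So Quinn is a knave.
With that fixed, Keanu's statement is false, so Keanu is a knave.
With that fixed, Mina's statement is true, so Mina is a knight.
With that fixed, Kira's statement is true, so Kira is a knight.
With that fixed, Divya's statement is false, so Divya is a knave.
With that fixed, Alice's statement is true, so Alice is a knight.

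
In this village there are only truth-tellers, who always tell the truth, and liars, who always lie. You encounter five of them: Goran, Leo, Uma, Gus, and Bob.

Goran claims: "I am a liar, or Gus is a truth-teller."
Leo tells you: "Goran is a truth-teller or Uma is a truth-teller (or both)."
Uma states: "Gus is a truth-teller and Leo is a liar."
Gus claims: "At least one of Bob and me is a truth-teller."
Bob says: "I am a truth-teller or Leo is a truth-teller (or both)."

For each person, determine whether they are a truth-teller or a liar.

Goran: truth-teller, Leo: truth-teller, Uma: liar, Gus: truth-teller, Bob: truth-teller

Consider Goran. Suppose Goran is a liar.
Then Goran's own statement would have to be false, but it can't be — contradiction.
So Goran is a truth-teller.
With that fixed, Leo's statement is true, so Leo is a truth-teller.
With that fixed, Uma's statement is false, so Uma is a liar.
With that fixed, Bob's statement is true, so Bob is a truth-teller.
With that fixed, Gus's statement is true, so Gus is a truth-teller.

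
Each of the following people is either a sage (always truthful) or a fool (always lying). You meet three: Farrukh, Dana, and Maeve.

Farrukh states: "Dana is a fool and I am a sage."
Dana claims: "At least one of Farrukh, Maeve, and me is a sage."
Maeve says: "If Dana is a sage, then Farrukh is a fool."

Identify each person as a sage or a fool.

Consider Farrukh. Suppose Farrukh is a sage.
Then no assignment of the remaining roles makes every statement match its speaker's type — contradiction.
So Farrukh is a fool.
With that fixed, Maeve's statement is true, so Maeve is a sage.
With that fixed, Dana's statement is true, so Dana is a sage.

Farrukh: fool, Dana: sage, Maeve: sage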